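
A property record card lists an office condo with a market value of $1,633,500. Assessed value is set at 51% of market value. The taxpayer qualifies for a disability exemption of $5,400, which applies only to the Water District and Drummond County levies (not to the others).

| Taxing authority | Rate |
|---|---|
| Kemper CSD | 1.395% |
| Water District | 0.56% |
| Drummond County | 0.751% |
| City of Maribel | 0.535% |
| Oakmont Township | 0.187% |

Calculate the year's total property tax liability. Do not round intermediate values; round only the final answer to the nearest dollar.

Assessed value = $1,633,500 × 0.51 = $833,085
Kemper CSD: $833,085 × 0.01395 = $11,621.53575
Water District: ($833,085 − $5,400) × 0.0056 = $827,685 × 0.0056 = $4,635.036
Drummond County: ($833,085 − $5,400) × 0.00751 = $827,685 × 0.00751 = $6,215.91435
City of Maribel: $833,085 × 0.00535 = $4,457.00475
Oakmont Township: $833,085 × 0.00187 = $1,557.86895
Total = $28,487.3598

$28,487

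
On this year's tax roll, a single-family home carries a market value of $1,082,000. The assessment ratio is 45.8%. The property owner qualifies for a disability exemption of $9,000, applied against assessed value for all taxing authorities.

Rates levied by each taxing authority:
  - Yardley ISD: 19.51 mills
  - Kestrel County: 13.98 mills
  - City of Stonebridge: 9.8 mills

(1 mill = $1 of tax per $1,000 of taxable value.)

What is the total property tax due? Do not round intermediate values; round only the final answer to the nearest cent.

$21,063.01

Assessed value = $1,082,000 × 0.458 = $495,556
Taxable value = $495,556 − $9,000 = $486,556
Yardley ISD: $486,556 × 0.01951 = $9,492.70756
Kestrel County: $486,556 × 0.01398 = $6,802.05288
City of Stonebridge: $486,556 × 0.0098 = $4,768.2488
Total = $9,492.70756 + $6,802.05288 + $4,768.2488 = $21,063.00924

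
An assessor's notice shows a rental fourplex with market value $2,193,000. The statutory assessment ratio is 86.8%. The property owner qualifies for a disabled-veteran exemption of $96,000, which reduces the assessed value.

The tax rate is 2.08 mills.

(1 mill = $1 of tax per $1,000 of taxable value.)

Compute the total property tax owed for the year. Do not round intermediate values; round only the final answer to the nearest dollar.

$3,760

Assessed value = $2,193,000 × 0.868 = $1,903,524
Taxable value = $1,903,524 − $96,000 = $1,807,524
Tax = $1,807,524 × 0.00208 = $3,759.64992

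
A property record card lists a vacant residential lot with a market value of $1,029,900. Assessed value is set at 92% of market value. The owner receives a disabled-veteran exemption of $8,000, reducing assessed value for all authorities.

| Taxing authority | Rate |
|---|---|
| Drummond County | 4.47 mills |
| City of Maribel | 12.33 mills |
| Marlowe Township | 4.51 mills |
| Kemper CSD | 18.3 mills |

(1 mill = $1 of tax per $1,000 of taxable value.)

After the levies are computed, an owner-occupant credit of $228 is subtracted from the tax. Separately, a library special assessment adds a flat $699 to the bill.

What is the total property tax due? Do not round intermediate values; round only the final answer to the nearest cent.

$37,684.91

Assessed value = $1,029,900 × 0.92 = $947,508
Taxable value = $947,508 − $8,000 = $939,508
Drummond County: $939,508 × 0.00447 = $4,199.60076
City of Maribel: $939,508 × 0.01233 = $11,584.13364
Marlowe Township: $939,508 × 0.00451 = $4,237.18108
Kemper CSD: $939,508 × 0.0183 = $17,192.9964
Levies subtotal = $37,213.91188
After credit = $37,213.91188 − $228 = $36,985.91188
Total = $36,985.91188 + $699 = $37,684.91188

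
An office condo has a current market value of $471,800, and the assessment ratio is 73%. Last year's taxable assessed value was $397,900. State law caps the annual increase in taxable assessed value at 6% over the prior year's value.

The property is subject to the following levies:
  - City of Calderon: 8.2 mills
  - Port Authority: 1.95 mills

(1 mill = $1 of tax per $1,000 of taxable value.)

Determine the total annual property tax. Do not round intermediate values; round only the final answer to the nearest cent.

$3,495.80

Uncapped assessed value = $471,800 × 0.73 = $344,414
Cap limit = $397,900 × 1.06 = $421,774
Taxable assessed value = min($344,414, $421,774) = $344,414 (cap does not bind)
City of Calderon: $344,414 × 0.0082 = $2,824.1948
Port Authority: $344,414 × 0.00195 = $671.6073
Total = $3,495.8021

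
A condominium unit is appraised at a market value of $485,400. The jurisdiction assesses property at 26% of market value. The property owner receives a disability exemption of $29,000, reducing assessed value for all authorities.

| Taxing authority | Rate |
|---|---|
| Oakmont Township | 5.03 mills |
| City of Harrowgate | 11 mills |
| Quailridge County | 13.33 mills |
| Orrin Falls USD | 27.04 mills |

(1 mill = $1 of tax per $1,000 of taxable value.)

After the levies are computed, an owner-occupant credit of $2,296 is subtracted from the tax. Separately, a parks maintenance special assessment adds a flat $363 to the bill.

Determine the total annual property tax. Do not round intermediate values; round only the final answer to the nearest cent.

$3,549.31

Assessed value = $485,400 × 0.26 = $126,204
Taxable value = $126,204 − $29,000 = $97,204
Oakmont Township: $97,204 × 0.00503 = $488.93612
City of Harrowgate: $97,204 × 0.011 = $1,069.244
Quailridge County: $97,204 × 0.01333 = $1,295.72932
Orrin Falls USD: $97,204 × 0.02704 = $2,628.39616
Levies subtotal = $5,482.3056
After credit = $5,482.3056 − $2,296 = $3,186.3056
Total = $3,186.3056 + $363 = $3,549.3056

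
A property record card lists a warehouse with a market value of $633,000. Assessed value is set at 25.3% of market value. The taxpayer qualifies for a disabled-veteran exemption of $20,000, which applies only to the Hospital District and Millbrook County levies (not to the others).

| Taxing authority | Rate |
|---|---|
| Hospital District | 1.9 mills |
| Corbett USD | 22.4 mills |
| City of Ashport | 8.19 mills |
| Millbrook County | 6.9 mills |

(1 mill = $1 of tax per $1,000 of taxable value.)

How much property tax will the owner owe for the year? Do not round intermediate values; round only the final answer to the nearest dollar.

Assessed value = $633,000 × 0.253 = $160,149
Hospital District: ($160,149 − $20,000) × 0.0019 = $140,149 × 0.0019 = $266.2831
Corbett USD: $160,149 × 0.0224 = $3,587.3376
City of Ashport: $160,149 × 0.00819 = $1,311.62031
Millbrook County: ($160,149 − $20,000) × 0.0069 = $140,149 × 0.0069 = $967.0281
Total = $6,132.26911

$6,132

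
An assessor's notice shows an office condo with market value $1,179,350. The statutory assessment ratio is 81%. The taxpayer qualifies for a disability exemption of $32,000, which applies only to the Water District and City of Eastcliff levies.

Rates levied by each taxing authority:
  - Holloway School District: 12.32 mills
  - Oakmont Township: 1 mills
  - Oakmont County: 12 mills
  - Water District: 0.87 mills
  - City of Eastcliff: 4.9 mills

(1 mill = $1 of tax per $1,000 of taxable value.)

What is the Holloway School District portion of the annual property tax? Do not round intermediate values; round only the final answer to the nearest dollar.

Assessed value = $1,179,350 × 0.81 = $955,273.5
Holloway School District taxable value = $955,273.5 (exemption does not apply)
Holloway School District levy = $955,273.5 × 0.01232 = $11,768.96952

$11,769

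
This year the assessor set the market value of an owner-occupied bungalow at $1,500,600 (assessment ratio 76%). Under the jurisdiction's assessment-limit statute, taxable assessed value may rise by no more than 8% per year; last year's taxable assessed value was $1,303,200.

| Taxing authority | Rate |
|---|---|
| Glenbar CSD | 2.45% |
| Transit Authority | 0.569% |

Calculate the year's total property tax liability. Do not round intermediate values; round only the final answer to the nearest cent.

Uncapped assessed value = $1,500,600 × 0.76 = $1,140,456
Cap limit = $1,303,200 × 1.08 = $1,407,456
Taxable assessed value = min($1,140,456, $1,407,456) = $1,140,456 (cap does not bind)
Glenbar CSD: $1,140,456 × 0.0245 = $27,941.172
Transit Authority: $1,140,456 × 0.00569 = $6,489.19464
Total = $34,430.36664

$34,430.37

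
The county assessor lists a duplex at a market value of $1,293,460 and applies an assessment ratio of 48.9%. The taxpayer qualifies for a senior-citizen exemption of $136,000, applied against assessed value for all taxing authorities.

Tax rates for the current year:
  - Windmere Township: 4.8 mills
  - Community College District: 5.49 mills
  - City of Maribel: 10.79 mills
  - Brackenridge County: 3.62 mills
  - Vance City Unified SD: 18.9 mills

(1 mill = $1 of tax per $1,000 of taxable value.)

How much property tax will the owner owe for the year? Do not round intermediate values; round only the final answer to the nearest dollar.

$21,647

Assessed value = $1,293,460 × 0.489 = $632,501.94
Taxable value = $632,501.94 − $136,000 = $496,501.94
Windmere Township: $496,501.94 × 0.0048 = $2,383.209312
Community College District: $496,501.94 × 0.00549 = $2,725.7956506
City of Maribel: $496,501.94 × 0.01079 = $5,357.2559326
Brackenridge County: $496,501.94 × 0.00362 = $1,797.3370228
Vance City Unified SD: $496,501.94 × 0.0189 = $9,383.886666
Total = $2,383.209312 + $2,725.7956506 + $5,357.2559326 + $1,797.3370228 + $9,383.886666 = $21,647.484584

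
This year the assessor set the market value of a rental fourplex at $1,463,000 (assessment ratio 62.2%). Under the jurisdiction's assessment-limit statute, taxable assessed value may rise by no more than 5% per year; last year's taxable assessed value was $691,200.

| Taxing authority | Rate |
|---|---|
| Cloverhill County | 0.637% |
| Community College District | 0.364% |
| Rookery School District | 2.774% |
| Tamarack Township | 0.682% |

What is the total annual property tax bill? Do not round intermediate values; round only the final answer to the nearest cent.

Uncapped assessed value = $1,463,000 × 0.622 = $909,986
Cap limit = $691,200 × 1.05 = $725,760
Taxable assessed value = min($909,986, $725,760) = $725,760 (cap binds)
Cloverhill County: $725,760 × 0.00637 = $4,623.0912
Community College District: $725,760 × 0.00364 = $2,641.7664
Rookery School District: $725,760 × 0.02774 = $20,132.5824
Tamarack Township: $725,760 × 0.00682 = $4,949.6832
Total = $32,347.1232

$32,347.12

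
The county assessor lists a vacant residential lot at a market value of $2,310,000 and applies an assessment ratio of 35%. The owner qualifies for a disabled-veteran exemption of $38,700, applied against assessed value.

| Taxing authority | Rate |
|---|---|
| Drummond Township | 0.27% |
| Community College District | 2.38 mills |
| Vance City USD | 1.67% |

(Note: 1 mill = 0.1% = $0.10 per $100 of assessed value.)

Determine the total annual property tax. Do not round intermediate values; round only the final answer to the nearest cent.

$16,766.24

Assessed value = $2,310,000 × 0.35 = $808,500
Taxable value = $808,500 − $38,700 = $769,800
Drummond Township: $769,800 × 0.0027 = $2,078.46
Community College District: $769,800 × 0.00238 = $1,832.124
Vance City USD: $769,800 × 0.0167 = $12,855.66
Total = $16,766.244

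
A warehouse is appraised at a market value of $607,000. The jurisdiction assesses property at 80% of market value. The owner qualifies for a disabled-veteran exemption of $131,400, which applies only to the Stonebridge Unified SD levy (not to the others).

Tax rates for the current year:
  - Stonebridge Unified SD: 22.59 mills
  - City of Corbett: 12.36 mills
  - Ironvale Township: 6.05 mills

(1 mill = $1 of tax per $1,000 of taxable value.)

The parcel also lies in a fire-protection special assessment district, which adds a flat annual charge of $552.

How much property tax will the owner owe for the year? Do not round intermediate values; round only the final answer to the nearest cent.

$17,493.27

Assessed value = $607,000 × 0.8 = $485,600
Stonebridge Unified SD: ($485,600 − $131,400) × 0.02259 = $354,200 × 0.02259 = $8,001.378
City of Corbett: $485,600 × 0.01236 = $6,002.016
Ironvale Township: $485,600 × 0.00605 = $2,937.88
Levies subtotal = $16,941.274
Total = $16,941.274 + $552 = $17,493.274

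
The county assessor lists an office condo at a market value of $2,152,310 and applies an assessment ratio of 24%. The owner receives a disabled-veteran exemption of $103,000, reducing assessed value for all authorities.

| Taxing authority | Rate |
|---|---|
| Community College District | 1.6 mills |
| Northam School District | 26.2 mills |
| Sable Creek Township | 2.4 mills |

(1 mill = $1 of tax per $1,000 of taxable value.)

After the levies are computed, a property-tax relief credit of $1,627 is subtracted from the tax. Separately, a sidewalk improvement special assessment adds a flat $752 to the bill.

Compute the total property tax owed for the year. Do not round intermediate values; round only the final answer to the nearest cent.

Assessed value = $2,152,310 × 0.24 = $516,554.4
Taxable value = $516,554.4 − $103,000 = $413,554.4
Community College District: $413,554.4 × 0.0016 = $661.68704
Northam School District: $413,554.4 × 0.0262 = $10,835.12528
Sable Creek Township: $413,554.4 × 0.0024 = $992.53056
Levies subtotal = $12,489.34288
After credit = $12,489.34288 − $1,627 = $10,862.34288
Total = $10,862.34288 + $752 = $11,614.34288

$11,614.34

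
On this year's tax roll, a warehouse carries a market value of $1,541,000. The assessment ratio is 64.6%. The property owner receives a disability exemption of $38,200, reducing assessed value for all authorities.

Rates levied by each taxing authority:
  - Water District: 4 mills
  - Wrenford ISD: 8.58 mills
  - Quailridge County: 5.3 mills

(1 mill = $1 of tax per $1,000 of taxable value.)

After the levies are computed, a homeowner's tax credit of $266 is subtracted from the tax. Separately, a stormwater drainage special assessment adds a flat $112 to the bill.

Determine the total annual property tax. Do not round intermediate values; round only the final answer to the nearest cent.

Assessed value = $1,541,000 × 0.646 = $995,486
Taxable value = $995,486 − $38,200 = $957,286
Water District: $957,286 × 0.004 = $3,829.144
Wrenford ISD: $957,286 × 0.00858 = $8,213.51388
Quailridge County: $957,286 × 0.0053 = $5,073.6158
Levies subtotal = $17,116.27368
After credit = $17,116.27368 − $266 = $16,850.27368
Total = $16,850.27368 + $112 = $16,962.27368

$16,962.27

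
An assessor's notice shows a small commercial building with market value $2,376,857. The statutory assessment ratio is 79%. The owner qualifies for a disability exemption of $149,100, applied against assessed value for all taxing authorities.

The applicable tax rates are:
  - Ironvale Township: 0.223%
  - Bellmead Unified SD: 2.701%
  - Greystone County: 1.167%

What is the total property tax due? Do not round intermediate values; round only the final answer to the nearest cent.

Assessed value = $2,376,857 × 0.79 = $1,877,717.03
Taxable value = $1,877,717.03 − $149,100 = $1,728,617.03
Ironvale Township: $1,728,617.03 × 0.00223 = $3,854.8159769
Bellmead Unified SD: $1,728,617.03 × 0.02701 = $46,689.9459803
Greystone County: $1,728,617.03 × 0.01167 = $20,172.9607401
Total = $3,854.8159769 + $46,689.9459803 + $20,172.9607401 = $70,717.7226973

$70,717.72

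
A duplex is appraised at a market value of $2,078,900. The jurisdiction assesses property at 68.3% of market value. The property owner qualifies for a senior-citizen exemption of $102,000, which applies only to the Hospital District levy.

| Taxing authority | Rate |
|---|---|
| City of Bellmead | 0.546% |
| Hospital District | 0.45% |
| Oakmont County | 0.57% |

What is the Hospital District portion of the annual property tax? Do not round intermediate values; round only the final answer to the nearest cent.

$5,930.50

Assessed value = $2,078,900 × 0.683 = $1,419,888.7
Hospital District taxable value = $1,419,888.7 − $102,000 = $1,317,888.7
Hospital District levy = $1,317,888.7 × 0.0045 = $5,930.49915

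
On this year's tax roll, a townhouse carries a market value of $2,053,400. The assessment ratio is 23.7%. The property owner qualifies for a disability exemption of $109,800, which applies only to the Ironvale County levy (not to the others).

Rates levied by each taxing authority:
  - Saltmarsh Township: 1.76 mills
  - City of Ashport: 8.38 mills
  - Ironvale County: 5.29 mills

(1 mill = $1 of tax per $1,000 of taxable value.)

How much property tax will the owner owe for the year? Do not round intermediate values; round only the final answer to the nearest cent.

$6,928.26

Assessed value = $2,053,400 × 0.237 = $486,655.8
Saltmarsh Township: $486,655.8 × 0.00176 = $856.514208
City of Ashport: $486,655.8 × 0.00838 = $4,078.175604
Ironvale County: ($486,655.8 − $109,800) × 0.00529 = $376,855.8 × 0.00529 = $1,993.567182
Total = $6,928.256994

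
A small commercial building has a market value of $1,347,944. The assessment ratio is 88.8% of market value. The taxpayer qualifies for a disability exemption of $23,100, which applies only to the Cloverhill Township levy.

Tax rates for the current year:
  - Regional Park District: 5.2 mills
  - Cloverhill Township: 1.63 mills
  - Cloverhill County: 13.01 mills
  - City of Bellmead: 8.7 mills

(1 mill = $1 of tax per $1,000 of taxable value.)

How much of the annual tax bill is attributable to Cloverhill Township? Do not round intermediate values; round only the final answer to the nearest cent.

$1,913.42

Assessed value = $1,347,944 × 0.888 = $1,196,974.272
Cloverhill Township taxable value = $1,196,974.272 − $23,100 = $1,173,874.272
Cloverhill Township levy = $1,173,874.272 × 0.00163 = $1,913.41506336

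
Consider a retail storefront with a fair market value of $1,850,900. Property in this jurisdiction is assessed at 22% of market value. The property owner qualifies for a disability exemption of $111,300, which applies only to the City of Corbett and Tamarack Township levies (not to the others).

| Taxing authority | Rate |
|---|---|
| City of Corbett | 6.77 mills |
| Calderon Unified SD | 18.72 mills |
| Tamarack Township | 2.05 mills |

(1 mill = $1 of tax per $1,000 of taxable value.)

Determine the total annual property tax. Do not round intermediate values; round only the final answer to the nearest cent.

Assessed value = $1,850,900 × 0.22 = $407,198
City of Corbett: ($407,198 − $111,300) × 0.00677 = $295,898 × 0.00677 = $2,003.22946
Calderon Unified SD: $407,198 × 0.01872 = $7,622.74656
Tamarack Township: ($407,198 − $111,300) × 0.00205 = $295,898 × 0.00205 = $606.5909
Total = $10,232.56692

$10,232.57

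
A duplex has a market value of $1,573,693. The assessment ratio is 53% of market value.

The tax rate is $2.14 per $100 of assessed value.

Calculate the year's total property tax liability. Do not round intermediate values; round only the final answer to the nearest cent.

$17,848.83

Assessed value = $1,573,693 × 0.53 = $834,057.29
Tax = $834,057.29 × 0.0214 = $17,848.826006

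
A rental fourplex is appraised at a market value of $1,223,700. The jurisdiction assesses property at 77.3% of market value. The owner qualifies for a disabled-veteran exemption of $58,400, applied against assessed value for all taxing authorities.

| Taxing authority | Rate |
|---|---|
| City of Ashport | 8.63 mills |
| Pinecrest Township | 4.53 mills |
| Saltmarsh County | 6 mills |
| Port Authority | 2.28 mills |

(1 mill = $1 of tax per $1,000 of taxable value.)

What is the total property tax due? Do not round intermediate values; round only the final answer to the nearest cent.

Assessed value = $1,223,700 × 0.773 = $945,920.1
Taxable value = $945,920.1 − $58,400 = $887,520.1
City of Ashport: $887,520.1 × 0.00863 = $7,659.298463
Pinecrest Township: $887,520.1 × 0.00453 = $4,020.466053
Saltmarsh County: $887,520.1 × 0.006 = $5,325.1206
Port Authority: $887,520.1 × 0.00228 = $2,023.545828
Total = $7,659.298463 + $4,020.466053 + $5,325.1206 + $2,023.545828 = $19,028.430944

$19,028.43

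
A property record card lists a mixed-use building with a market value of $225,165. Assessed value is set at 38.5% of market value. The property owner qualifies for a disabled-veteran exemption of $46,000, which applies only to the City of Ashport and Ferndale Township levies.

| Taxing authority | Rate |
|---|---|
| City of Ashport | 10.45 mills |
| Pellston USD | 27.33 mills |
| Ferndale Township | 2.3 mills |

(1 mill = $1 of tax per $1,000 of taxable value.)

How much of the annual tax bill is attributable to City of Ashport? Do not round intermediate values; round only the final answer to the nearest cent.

$425.20

Assessed value = $225,165 × 0.385 = $86,688.525
City of Ashport taxable value = $86,688.525 − $46,000 = $40,688.525
City of Ashport levy = $40,688.525 × 0.01045 = $425.19508625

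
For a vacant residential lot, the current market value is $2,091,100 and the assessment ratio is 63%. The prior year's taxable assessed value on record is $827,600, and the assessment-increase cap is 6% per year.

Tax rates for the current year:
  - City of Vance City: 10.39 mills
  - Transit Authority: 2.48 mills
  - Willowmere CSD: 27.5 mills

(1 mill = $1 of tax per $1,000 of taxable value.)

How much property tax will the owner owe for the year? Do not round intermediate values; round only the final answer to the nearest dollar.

$35,415

Uncapped assessed value = $2,091,100 × 0.63 = $1,317,393
Cap limit = $827,600 × 1.06 = $877,256
Taxable assessed value = min($1,317,393, $877,256) = $877,256 (cap binds)
City of Vance City: $877,256 × 0.01039 = $9,114.68984
Transit Authority: $877,256 × 0.00248 = $2,175.59488
Willowmere CSD: $877,256 × 0.0275 = $24,124.54
Total = $35,414.82472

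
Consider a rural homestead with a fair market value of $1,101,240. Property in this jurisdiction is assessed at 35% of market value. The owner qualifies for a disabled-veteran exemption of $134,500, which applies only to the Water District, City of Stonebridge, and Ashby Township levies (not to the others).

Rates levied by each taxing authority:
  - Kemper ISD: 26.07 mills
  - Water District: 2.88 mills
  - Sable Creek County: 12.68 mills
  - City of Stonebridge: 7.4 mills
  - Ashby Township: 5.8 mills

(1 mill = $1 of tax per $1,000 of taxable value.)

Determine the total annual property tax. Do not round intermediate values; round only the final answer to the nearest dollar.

$18,971

Assessed value = $1,101,240 × 0.35 = $385,434
Kemper ISD: $385,434 × 0.02607 = $10,048.26438
Water District: ($385,434 − $134,500) × 0.00288 = $250,934 × 0.00288 = $722.68992
Sable Creek County: $385,434 × 0.01268 = $4,887.30312
City of Stonebridge: ($385,434 − $134,500) × 0.0074 = $250,934 × 0.0074 = $1,856.9116
Ashby Township: ($385,434 − $134,500) × 0.0058 = $250,934 × 0.0058 = $1,455.4172
Total = $18,970.58622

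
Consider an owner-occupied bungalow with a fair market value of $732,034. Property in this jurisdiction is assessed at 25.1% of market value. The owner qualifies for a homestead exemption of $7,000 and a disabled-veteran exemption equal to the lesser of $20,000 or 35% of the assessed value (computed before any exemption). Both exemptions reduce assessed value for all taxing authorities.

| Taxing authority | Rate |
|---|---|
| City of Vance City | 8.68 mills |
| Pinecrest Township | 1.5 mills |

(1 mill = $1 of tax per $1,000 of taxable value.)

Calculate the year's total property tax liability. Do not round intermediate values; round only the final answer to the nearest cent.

$1,595.62

Assessed value = $732,034 × 0.251 = $183,740.534
Disabled-veteran exemption = min($20,000, 35% × $183,740.534) = min($20,000, $64,309.1869) = $20,000 (dollar cap binds)
Taxable value = $183,740.534 − $7,000 − $20,000 = $156,740.534
City of Vance City: $156,740.534 × 0.00868 = $1,360.50783512
Pinecrest Township: $156,740.534 × 0.0015 = $235.110801
Total = $1,595.61863612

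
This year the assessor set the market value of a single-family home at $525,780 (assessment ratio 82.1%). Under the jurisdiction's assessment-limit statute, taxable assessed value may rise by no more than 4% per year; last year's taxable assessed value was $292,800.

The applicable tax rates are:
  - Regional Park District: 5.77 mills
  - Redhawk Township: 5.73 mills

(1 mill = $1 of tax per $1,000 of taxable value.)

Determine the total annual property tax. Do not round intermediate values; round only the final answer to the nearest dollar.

Uncapped assessed value = $525,780 × 0.821 = $431,665.38
Cap limit = $292,800 × 1.04 = $304,512
Taxable assessed value = min($431,665.38, $304,512) = $304,512 (cap binds)
Regional Park District: $304,512 × 0.00577 = $1,757.03424
Redhawk Township: $304,512 × 0.00573 = $1,744.85376
Total = $3,501.888

$3,502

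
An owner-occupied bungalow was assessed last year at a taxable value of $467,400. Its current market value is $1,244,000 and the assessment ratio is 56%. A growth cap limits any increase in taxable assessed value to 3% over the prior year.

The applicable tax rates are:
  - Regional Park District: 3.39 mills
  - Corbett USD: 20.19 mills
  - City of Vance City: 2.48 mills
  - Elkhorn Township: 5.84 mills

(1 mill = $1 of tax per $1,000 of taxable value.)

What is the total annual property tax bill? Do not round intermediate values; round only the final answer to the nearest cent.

$15,357.36

Uncapped assessed value = $1,244,000 × 0.56 = $696,640
Cap limit = $467,400 × 1.03 = $481,422
Taxable assessed value = min($696,640, $481,422) = $481,422 (cap binds)
Regional Park District: $481,422 × 0.00339 = $1,632.02058
Corbett USD: $481,422 × 0.02019 = $9,719.91018
City of Vance City: $481,422 × 0.00248 = $1,193.92656
Elkhorn Township: $481,422 × 0.00584 = $2,811.50448
Total = $15,357.3618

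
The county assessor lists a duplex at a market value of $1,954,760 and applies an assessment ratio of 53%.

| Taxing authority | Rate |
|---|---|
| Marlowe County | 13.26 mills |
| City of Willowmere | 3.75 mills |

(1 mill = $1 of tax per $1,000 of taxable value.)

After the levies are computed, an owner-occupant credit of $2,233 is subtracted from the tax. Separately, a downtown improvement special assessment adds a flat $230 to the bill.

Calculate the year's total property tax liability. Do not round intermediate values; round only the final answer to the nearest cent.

Assessed value = $1,954,760 × 0.53 = $1,036,022.8
Marlowe County: $1,036,022.8 × 0.01326 = $13,737.662328
City of Willowmere: $1,036,022.8 × 0.00375 = $3,885.0855
Levies subtotal = $17,622.747828
After credit = $17,622.747828 − $2,233 = $15,389.747828
Total = $15,389.747828 + $230 = $15,619.747828

$15,619.75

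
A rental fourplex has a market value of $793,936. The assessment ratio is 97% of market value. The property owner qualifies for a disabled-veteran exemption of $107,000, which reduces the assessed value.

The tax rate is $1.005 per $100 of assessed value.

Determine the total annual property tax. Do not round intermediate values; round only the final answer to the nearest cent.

Assessed value = $793,936 × 0.97 = $770,117.92
Taxable value = $770,117.92 − $107,000 = $663,117.92
Tax = $663,117.92 × 0.01005 = $6,664.335096

$6,664.34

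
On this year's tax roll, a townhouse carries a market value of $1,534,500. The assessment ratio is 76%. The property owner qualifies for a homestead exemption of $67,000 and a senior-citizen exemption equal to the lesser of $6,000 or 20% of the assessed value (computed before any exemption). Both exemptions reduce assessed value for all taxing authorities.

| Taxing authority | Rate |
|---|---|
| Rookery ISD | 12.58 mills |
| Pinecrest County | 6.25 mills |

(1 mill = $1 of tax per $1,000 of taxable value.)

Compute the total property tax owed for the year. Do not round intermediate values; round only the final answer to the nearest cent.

$20,585.33

Assessed value = $1,534,500 × 0.76 = $1,166,220
Senior-citizen exemption = min($6,000, 20% × $1,166,220) = min($6,000, $233,244) = $6,000 (dollar cap binds)
Taxable value = $1,166,220 − $67,000 − $6,000 = $1,093,220
Rookery ISD: $1,093,220 × 0.01258 = $13,752.7076
Pinecrest County: $1,093,220 × 0.00625 = $6,832.625
Total = $20,585.3326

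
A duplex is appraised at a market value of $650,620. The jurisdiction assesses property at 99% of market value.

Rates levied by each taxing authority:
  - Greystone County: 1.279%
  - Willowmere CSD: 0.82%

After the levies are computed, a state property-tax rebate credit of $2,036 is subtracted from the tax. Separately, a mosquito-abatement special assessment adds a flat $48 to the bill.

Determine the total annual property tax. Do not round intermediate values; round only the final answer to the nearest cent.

Assessed value = $650,620 × 0.99 = $644,113.8
Greystone County: $644,113.8 × 0.01279 = $8,238.215502
Willowmere CSD: $644,113.8 × 0.0082 = $5,281.73316
Levies subtotal = $13,519.948662
After credit = $13,519.948662 − $2,036 = $11,483.948662
Total = $11,483.948662 + $48 = $11,531.948662

$11,531.95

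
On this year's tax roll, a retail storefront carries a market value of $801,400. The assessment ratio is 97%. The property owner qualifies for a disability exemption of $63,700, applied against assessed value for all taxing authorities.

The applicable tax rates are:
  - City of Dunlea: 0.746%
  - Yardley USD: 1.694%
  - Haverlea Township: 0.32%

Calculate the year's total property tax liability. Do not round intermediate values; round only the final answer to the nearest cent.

$19,696.96

Assessed value = $801,400 × 0.97 = $777,358
Taxable value = $777,358 − $63,700 = $713,658
City of Dunlea: $713,658 × 0.00746 = $5,323.88868
Yardley USD: $713,658 × 0.01694 = $12,089.36652
Haverlea Township: $713,658 × 0.0032 = $2,283.7056
Total = $5,323.88868 + $12,089.36652 + $2,283.7056 = $19,696.9608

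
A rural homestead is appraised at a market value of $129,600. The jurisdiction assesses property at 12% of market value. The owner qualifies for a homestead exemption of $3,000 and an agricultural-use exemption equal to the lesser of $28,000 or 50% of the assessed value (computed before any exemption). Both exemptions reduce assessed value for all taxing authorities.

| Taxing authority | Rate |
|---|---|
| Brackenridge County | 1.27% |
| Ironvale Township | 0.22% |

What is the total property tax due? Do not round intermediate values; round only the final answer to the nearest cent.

$71.16

Assessed value = $129,600 × 0.12 = $15,552
Agricultural-use exemption = min($28,000, 50% × $15,552) = min($28,000, $7,776) = $7,776 (percentage binds)
Taxable value = $15,552 − $3,000 − $7,776 = $4,776
Brackenridge County: $4,776 × 0.0127 = $60.6552
Ironvale Township: $4,776 × 0.0022 = $10.5072
Total = $71.1624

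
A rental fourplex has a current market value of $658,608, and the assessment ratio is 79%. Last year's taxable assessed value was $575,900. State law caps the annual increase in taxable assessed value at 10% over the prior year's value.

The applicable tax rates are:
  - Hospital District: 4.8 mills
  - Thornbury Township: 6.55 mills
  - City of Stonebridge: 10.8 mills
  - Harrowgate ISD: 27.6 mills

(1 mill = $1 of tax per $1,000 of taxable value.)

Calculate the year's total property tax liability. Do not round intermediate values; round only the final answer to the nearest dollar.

Uncapped assessed value = $658,608 × 0.79 = $520,300.32
Cap limit = $575,900 × 1.1 = $633,490
Taxable assessed value = min($520,300.32, $633,490) = $520,300.32 (cap does not bind)
Hospital District: $520,300.32 × 0.0048 = $2,497.441536
Thornbury Township: $520,300.32 × 0.00655 = $3,407.967096
City of Stonebridge: $520,300.32 × 0.0108 = $5,619.243456
Harrowgate ISD: $520,300.32 × 0.0276 = $14,360.288832
Total = $25,884.94092

$25,885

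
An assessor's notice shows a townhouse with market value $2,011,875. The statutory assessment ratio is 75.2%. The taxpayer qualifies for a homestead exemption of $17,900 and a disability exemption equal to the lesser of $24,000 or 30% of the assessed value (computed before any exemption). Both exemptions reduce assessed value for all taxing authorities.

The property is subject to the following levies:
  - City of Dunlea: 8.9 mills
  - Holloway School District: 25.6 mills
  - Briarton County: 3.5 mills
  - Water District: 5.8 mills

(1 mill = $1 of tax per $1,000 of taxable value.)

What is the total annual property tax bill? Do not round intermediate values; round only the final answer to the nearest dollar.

$64,431

Assessed value = $2,011,875 × 0.752 = $1,512,930
Disability exemption = min($24,000, 30% × $1,512,930) = min($24,000, $453,879) = $24,000 (dollar cap binds)
Taxable value = $1,512,930 − $17,900 − $24,000 = $1,471,030
City of Dunlea: $1,471,030 × 0.0089 = $13,092.167
Holloway School District: $1,471,030 × 0.0256 = $37,658.368
Briarton County: $1,471,030 × 0.0035 = $5,148.605
Water District: $1,471,030 × 0.0058 = $8,531.974
Total = $64,431.114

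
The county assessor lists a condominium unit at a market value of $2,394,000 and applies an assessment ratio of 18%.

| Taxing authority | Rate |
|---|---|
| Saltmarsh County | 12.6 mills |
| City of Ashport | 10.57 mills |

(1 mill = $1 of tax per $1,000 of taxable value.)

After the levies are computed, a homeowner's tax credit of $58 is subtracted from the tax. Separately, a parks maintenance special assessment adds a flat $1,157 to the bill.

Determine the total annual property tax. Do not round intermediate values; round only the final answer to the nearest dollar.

Assessed value = $2,394,000 × 0.18 = $430,920
Saltmarsh County: $430,920 × 0.0126 = $5,429.592
City of Ashport: $430,920 × 0.01057 = $4,554.8244
Levies subtotal = $9,984.4164
After credit = $9,984.4164 − $58 = $9,926.4164
Total = $9,926.4164 + $1,157 = $11,083.4164

$11,083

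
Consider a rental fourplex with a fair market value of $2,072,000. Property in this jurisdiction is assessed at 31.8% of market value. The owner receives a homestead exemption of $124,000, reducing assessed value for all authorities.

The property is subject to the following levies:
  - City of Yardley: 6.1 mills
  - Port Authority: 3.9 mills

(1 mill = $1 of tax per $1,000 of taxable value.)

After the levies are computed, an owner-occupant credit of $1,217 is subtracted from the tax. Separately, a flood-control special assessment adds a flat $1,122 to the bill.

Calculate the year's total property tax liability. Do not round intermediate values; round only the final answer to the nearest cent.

Assessed value = $2,072,000 × 0.318 = $658,896
Taxable value = $658,896 − $124,000 = $534,896
City of Yardley: $534,896 × 0.0061 = $3,262.8656
Port Authority: $534,896 × 0.0039 = $2,086.0944
Levies subtotal = $5,348.96
After credit = $5,348.96 − $1,217 = $4,131.96
Total = $4,131.96 + $1,122 = $5,253.96

$5,253.96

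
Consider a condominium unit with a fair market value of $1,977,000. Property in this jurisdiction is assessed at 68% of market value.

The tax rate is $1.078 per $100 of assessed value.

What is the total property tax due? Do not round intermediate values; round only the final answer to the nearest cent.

$14,492.20

Assessed value = $1,977,000 × 0.68 = $1,344,360
Tax = $1,344,360 × 0.01078 = $14,492.2008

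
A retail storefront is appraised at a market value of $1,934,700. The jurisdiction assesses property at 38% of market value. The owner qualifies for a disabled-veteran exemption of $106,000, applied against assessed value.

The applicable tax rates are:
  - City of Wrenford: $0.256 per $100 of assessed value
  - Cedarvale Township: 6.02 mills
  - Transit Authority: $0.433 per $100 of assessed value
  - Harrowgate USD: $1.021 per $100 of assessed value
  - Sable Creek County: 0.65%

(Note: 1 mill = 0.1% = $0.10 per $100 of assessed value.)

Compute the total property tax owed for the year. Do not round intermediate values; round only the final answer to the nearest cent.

Assessed value = $1,934,700 × 0.38 = $735,186
Taxable value = $735,186 − $106,000 = $629,186
City of Wrenford: $629,186 × 0.00256 = $1,610.71616
Cedarvale Township: $629,186 × 0.00602 = $3,787.69972
Transit Authority: $629,186 × 0.00433 = $2,724.37538
Harrowgate USD: $629,186 × 0.01021 = $6,423.98906
Sable Creek County: $629,186 × 0.0065 = $4,089.709
Total = $18,636.48932

$18,636.49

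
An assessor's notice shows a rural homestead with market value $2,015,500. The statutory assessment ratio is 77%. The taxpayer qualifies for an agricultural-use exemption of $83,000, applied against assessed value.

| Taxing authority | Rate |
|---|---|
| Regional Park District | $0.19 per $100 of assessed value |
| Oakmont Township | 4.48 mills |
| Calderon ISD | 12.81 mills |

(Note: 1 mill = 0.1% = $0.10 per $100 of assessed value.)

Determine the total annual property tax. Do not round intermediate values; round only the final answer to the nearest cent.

$28,188.86

Assessed value = $2,015,500 × 0.77 = $1,551,935
Taxable value = $1,551,935 − $83,000 = $1,468,935
Regional Park District: $1,468,935 × 0.0019 = $2,790.9765
Oakmont Township: $1,468,935 × 0.00448 = $6,580.8288
Calderon ISD: $1,468,935 × 0.01281 = $18,817.05735
Total = $28,188.86265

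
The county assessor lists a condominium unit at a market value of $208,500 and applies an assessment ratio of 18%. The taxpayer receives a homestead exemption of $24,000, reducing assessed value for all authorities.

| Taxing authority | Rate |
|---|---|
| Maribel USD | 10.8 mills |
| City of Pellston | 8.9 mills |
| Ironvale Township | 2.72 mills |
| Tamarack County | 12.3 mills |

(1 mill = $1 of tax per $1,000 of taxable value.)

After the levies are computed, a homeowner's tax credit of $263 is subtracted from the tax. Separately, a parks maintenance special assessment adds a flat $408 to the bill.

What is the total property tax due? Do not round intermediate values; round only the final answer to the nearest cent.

Assessed value = $208,500 × 0.18 = $37,530
Taxable value = $37,530 − $24,000 = $13,530
Maribel USD: $13,530 × 0.0108 = $146.124
City of Pellston: $13,530 × 0.0089 = $120.417
Ironvale Township: $13,530 × 0.00272 = $36.8016
Tamarack County: $13,530 × 0.0123 = $166.419
Levies subtotal = $469.7616
After credit = $469.7616 − $263 = $206.7616
Total = $206.7616 + $408 = $614.7616

$614.76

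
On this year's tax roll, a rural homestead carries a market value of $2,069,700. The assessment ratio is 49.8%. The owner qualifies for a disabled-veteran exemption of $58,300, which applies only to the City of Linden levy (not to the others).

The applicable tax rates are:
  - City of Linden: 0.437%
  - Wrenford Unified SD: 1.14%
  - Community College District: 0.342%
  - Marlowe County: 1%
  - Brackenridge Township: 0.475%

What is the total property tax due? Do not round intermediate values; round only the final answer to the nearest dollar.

$34,728

Assessed value = $2,069,700 × 0.498 = $1,030,710.6
City of Linden: ($1,030,710.6 − $58,300) × 0.00437 = $972,410.6 × 0.00437 = $4,249.434322
Wrenford Unified SD: $1,030,710.6 × 0.0114 = $11,750.10084
Community College District: $1,030,710.6 × 0.00342 = $3,525.030252
Marlowe County: $1,030,710.6 × 0.01 = $10,307.106
Brackenridge Township: $1,030,710.6 × 0.00475 = $4,895.87535
Total = $34,727.546764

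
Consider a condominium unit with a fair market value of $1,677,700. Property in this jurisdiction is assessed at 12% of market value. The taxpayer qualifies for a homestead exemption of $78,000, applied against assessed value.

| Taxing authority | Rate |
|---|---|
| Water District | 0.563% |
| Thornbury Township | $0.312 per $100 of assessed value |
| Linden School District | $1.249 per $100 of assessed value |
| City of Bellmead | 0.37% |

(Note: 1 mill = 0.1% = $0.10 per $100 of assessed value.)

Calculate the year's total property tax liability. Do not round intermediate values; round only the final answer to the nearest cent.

$3,075.70

Assessed value = $1,677,700 × 0.12 = $201,324
Taxable value = $201,324 − $78,000 = $123,324
Water District: $123,324 × 0.00563 = $694.31412
Thornbury Township: $123,324 × 0.00312 = $384.77088
Linden School District: $123,324 × 0.01249 = $1,540.31676
City of Bellmead: $123,324 × 0.0037 = $456.2988
Total = $3,075.70056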